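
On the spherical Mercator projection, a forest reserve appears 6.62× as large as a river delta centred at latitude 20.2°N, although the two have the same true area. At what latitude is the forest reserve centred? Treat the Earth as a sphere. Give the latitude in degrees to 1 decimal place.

68.6°

Mercator areal scale is sec²φ, so apparent-area ratio = sec²φ₁ / sec²φ₂ = cos²φ₂ / cos²φ₁.
cos²φ₂ / cos²φ₁ = 6.62  ⇒  cos φ₁ = cos 20.2° / √6.62 = 0.9385/2.573 = 0.3648.
φ₁ = arccos(0.3648) ≈ 68.6°.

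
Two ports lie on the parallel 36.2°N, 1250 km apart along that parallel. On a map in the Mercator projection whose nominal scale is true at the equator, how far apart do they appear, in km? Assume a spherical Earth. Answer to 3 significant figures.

1550 km

Mercator is conformal, so the point scale is isotropic: h = k = sec φ = 1/cos φ.
Along the parallel, k = sec 36.2° = 1/0.8070 = 1.239.
Map distance = 1250 × 1.239 ≈ 1550 km.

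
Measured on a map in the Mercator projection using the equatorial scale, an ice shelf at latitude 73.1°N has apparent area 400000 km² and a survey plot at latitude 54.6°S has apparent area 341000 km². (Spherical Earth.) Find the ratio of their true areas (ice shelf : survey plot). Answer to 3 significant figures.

On Mercator the areal scale is sec²φ, so true area = apparent × cos²φ.
True area of ice shelf: 400000 × cos²(73.1°) = 400000 × 0.08451 = 33800 km².
True area of survey plot: 341000 × cos²(54.6°) = 341000 × 0.3356 = 114400 km².
Ratio = 33800 / 114400 ≈ 0.295.

0.295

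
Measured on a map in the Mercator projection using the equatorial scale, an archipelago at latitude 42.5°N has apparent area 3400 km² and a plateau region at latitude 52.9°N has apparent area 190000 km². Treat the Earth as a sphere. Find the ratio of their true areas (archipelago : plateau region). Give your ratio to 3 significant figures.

Since Mercator area scale is 1/cos²φ, the true area equals the apparent area multiplied by cos²φ.
True area of archipelago: 3400 × cos²(42.5°) = 3400 × 0.5436 = 1848 km².
True area of plateau region: 190000 × cos²(52.9°) = 190000 × 0.3639 = 69130 km².
Ratio = 1848 / 69130 ≈ 0.0267.

0.0267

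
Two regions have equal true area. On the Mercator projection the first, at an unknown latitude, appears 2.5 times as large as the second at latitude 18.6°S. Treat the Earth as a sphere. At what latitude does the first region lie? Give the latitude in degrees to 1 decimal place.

53.2°

For equal true areas on Mercator, apparent areas scale as sec²φ, so the ratio is cos²φ₂ / cos²φ₁.
cos²φ₂ / cos²φ₁ = 2.5  ⇒  cos φ₁ = cos 18.6° / √2.5 = 0.9478/1.581 = 0.5994.
φ₁ = arccos(0.5994) ≈ 53.2°.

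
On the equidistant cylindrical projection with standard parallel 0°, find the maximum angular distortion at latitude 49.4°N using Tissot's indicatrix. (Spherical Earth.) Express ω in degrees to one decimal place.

24.4°

In the plate carrée (x = Rλ, y = Rφ), meridians are true-scale (h = 1) and parallels are stretched by k = sec φ.
At 49.4°: h = 1.000, k = 1.537; principal scales a = 1.537, b = 1.000.
sin(ω/2) = (a − b)/(a + b) = 0.5366/2.537 = 0.2116, so ω = 2 arcsin(0.2116) ≈ 24.4°.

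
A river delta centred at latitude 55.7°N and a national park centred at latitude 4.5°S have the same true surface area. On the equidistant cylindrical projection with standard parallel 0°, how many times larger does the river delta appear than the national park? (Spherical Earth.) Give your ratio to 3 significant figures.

1.77

In the plate carrée (x = Rλ, y = Rφ), meridians are true-scale (h = 1) and parallels are stretched by k = sec φ.
Areal scale at 55.7°: h·k = 1.000 × 1.775 = 1.775.
Areal scale at 4.5°: h·k = 1.000 × 1.003 = 1.003.
Ratio = 1.775/1.003 ≈ 1.77.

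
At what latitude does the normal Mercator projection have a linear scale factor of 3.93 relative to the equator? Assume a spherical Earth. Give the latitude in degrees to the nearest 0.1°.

75.3°

Mercator scale is k = sec φ = 1/cos φ.
1/cos φ = 3.93  ⇒  cos φ = 0.2545  ⇒  φ = arccos(0.2545) ≈ 75.3°.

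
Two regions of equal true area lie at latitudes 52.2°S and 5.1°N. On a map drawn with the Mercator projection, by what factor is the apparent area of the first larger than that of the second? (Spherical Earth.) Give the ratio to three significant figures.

2.64

Mercator areal scale is sec²φ.
At 52.2°: sec²(52.2°) = 1/0.6129² = 2.662.
At 5.1°: sec²(5.1°) = 1/0.9960² = 1.008.
Ratio = 2.662/1.008 = cos²(5.1°)/cos²(52.2°) ≈ 2.64.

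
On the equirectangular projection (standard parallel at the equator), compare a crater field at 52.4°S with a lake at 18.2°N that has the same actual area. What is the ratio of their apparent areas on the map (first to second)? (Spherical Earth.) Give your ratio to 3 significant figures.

1.56

Plate carrée maps x = Rλ, y = Rφ. The meridian scale is h = 1 and the parallel scale is k = 1/cos φ = sec φ.
Areal scale at 52.4°: h·k = 1.000 × 1.639 = 1.639.
Areal scale at 18.2°: h·k = 1.000 × 1.053 = 1.053.
Ratio = 1.639/1.053 ≈ 1.56.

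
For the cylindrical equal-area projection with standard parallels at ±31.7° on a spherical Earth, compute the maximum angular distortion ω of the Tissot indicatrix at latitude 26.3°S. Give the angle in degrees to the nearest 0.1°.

6.0°

Cylindrical equal-area (φ₀ = 31.7°): h = cos φ / cos 31.7° along meridians, k = cos 31.7° / cos φ along parallels; h·k = 1.
At 26.3°: h = 1.054, k = 0.9491; principal scales a = 1.054, b = 0.9491.
sin(ω/2) = (a − b)/(a + b) = 0.1046/2.003 = 0.05225, so ω = 2 arcsin(0.05225) ≈ 6.0°.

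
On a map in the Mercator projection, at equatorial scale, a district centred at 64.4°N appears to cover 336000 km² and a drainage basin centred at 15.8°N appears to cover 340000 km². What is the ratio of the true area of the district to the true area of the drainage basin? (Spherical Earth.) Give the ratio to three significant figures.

Since Mercator area scale is 1/cos²φ, the true area equals the apparent area multiplied by cos²φ.
True area of district: 336000 × cos²(64.4°) = 336000 × 0.1867 = 62730 km².
True area of drainage basin: 340000 × cos²(15.8°) = 340000 × 0.9259 = 314800 km².
Ratio = 62730 / 314800 ≈ 0.199.

0.199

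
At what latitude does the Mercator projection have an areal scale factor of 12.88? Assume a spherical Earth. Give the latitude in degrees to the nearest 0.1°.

Mercator areal scale is sec²φ.
sec²φ = 12.88  ⇒  cos²φ = 0.07764  ⇒  cos φ = 0.2786.
φ = arccos(0.2786) ≈ 73.8°.

73.8°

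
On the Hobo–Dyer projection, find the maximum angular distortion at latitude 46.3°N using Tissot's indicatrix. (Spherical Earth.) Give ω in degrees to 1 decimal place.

15.8°

Hobo–Dyer is a cylindrical equal-area projection with standard parallels at ±37.5°. Cylindrical equal-area (φ₀ = 37.5°): h = cos φ / cos 37.5° along meridians, k = cos 37.5° / cos φ along parallels; h·k = 1.
At 46.3°: h = 0.8708, k = 1.148; principal scales a = 1.148, b = 0.8708.
sin(ω/2) = (a − b)/(a + b) = 0.2775/2.019 = 0.1374, so ω = 2 arcsin(0.1374) ≈ 15.8°.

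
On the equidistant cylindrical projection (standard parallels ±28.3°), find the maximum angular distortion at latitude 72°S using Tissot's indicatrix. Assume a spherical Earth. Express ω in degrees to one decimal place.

57.4°

With standard parallel φ₀ = 28.3°, the equirectangular projection gives x = Rλ cos φ₀, y = Rφ, so h = 1 and k = cos 28.3° / cos φ.
At 72°: h = 1.000, k = 2.849; principal scales a = 2.849, b = 1.000.
sin(ω/2) = (a − b)/(a + b) = 1.849/3.849 = 0.4804, so ω = 2 arcsin(0.4804) ≈ 57.4°.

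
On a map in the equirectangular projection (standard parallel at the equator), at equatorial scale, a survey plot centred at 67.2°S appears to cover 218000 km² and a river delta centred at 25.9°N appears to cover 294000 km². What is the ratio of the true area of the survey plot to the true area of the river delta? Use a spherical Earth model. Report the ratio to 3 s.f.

Plate carrée has h = 1 and k = sec φ, giving areal scale sec φ; true area = (apparent area) · cos φ.
True area of survey plot: 218000 × cos(67.2°) = 218000 × 0.3875 = 84480 km².
True area of river delta: 294000 × cos(25.9°) = 294000 × 0.8996 = 264500 km².
Ratio = 84480 / 264500 ≈ 0.319.

0.319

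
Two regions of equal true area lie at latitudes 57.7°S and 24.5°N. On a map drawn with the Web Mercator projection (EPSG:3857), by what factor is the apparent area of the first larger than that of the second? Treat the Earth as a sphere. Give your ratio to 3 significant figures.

2.90

Mercator is conformal with k = sec φ, so areal scale = k² = sec²φ.
At 57.7°: sec²(57.7°) = 1/0.5344² = 3.502.
At 24.5°: sec²(24.5°) = 1/0.9100² = 1.208.
Ratio = 3.502/1.208 = cos²(24.5°)/cos²(57.7°) ≈ 2.90.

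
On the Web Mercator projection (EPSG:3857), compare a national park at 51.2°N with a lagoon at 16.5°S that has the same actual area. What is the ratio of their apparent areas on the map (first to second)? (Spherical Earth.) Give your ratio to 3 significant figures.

2.34

Mercator is conformal with k = sec φ, so areal scale = k² = sec²φ.
At 51.2°: sec²(51.2°) = 1/0.6266² = 2.547.
At 16.5°: sec²(16.5°) = 1/0.9588² = 1.088.
Ratio = 2.547/1.088 = cos²(16.5°)/cos²(51.2°) ≈ 2.34.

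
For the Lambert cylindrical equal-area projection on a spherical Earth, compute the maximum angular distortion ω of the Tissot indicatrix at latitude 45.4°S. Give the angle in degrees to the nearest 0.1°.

The Lambert cylindrical equal-area projection is the cylindrical equal-area projection with its standard parallel at the equator (φ₀ = 0). Cylindrical equal-area (φ₀ = 0°): h = cos φ / cos 0° along meridians, k = cos 0° / cos φ along parallels; h·k = 1.
At 45.4°: h = 0.7022, k = 1.424; principal scales a = 1.424, b = 0.7022.
sin(ω/2) = (a − b)/(a + b) = 0.7220/2.126 = 0.3396, so ω = 2 arcsin(0.3396) ≈ 39.7°.

39.7°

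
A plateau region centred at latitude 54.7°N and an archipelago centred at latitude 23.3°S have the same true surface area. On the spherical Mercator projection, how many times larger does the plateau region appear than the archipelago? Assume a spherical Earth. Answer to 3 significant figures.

2.53

Mercator is conformal with k = sec φ, so areal scale = k² = sec²φ.
At 54.7°: sec²(54.7°) = 1/0.5779² = 2.995.
At 23.3°: sec²(23.3°) = 1/0.9184² = 1.185.
Ratio = 2.995/1.185 = cos²(23.3°)/cos²(54.7°) ≈ 2.53.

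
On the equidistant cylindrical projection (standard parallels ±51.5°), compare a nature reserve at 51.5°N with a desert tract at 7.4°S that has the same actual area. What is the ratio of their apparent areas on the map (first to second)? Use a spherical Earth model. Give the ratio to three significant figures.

The equidistant cylindrical projection with φ₀ = 51.5° has h = 1 (meridians true) and k = cos φ₀ / cos φ along parallels.
Areal scale at 51.5°: h·k = 1.000 × 1.000 = 1.000.
Areal scale at 7.4°: h·k = 1.000 × 0.6277 = 0.6277.
Ratio = 1.000/0.6277 ≈ 1.59.

1.59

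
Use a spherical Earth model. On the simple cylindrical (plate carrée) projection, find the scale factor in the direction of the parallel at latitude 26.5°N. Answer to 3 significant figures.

1.12

In the plate carrée (x = Rλ, y = Rφ), meridians are true-scale (h = 1) and parallels are stretched by k = sec φ.
k = 1/cos 26.5° = 1/0.8949 = 1.117.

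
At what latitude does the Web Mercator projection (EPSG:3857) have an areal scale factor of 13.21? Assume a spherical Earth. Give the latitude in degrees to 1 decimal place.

Mercator areal scale is sec²φ.
sec²φ = 13.21  ⇒  cos²φ = 0.07570  ⇒  cos φ = 0.2751.
φ = arccos(0.2751) ≈ 74.0°.

74.0°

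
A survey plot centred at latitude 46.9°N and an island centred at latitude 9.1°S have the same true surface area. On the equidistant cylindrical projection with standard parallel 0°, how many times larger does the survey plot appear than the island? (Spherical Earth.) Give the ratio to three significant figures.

1.45

Plate carrée maps x = Rλ, y = Rφ. The meridian scale is h = 1 and the parallel scale is k = 1/cos φ = sec φ.
Areal scale at 46.9°: h·k = 1.000 × 1.464 = 1.464.
Areal scale at 9.1°: h·k = 1.000 × 1.013 = 1.013.
Ratio = 1.464/1.013 ≈ 1.45.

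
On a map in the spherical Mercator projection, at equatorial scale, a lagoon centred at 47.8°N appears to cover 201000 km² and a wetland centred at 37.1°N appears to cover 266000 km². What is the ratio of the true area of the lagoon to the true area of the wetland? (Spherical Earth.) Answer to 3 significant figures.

0.536

Since Mercator area scale is 1/cos²φ, the true area equals the apparent area multiplied by cos²φ.
True area of lagoon: 201000 × cos²(47.8°) = 201000 × 0.4512 = 90690 km².
True area of wetland: 266000 × cos²(37.1°) = 266000 × 0.6361 = 169200 km².
Ratio = 90690 / 169200 ≈ 0.536.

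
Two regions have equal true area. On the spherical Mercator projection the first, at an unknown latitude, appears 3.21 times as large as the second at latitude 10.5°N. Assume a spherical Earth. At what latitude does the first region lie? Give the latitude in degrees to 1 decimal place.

56.7°

For equal true areas on Mercator, apparent areas scale as sec²φ, so the ratio is cos²φ₂ / cos²φ₁.
cos²φ₂ / cos²φ₁ = 3.21  ⇒  cos φ₁ = cos 10.5° / √3.21 = 0.9833/1.792 = 0.5488.
φ₁ = arccos(0.5488) ≈ 56.7°.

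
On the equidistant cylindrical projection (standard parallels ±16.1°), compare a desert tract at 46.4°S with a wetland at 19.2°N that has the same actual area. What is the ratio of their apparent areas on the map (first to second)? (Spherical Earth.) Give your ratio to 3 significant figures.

In the equirectangular projection with standard parallel φ₀ = 16.1° (x = Rλ cos φ₀, y = Rφ), meridians are true-scale (h = 1) and the parallel scale is k = cos φ₀ / cos φ.
Areal scale at 46.4°: h·k = 1.000 × 1.393 = 1.393.
Areal scale at 19.2°: h·k = 1.000 × 1.017 = 1.017.
Ratio = 1.393/1.017 ≈ 1.37.

1.37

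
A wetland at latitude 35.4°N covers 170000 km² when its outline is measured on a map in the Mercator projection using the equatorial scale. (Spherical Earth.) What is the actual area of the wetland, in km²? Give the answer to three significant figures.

113000 km²

Mercator is conformal, so the point scale is isotropic: h = k = sec φ = 1/cos φ.
Areal scale = k² = sec²φ = 1/cos²(35.4°) = 1/0.8151² = 1.505.
True area = apparent / (areal scale) = 170000 / 1.505 ≈ 113000 km².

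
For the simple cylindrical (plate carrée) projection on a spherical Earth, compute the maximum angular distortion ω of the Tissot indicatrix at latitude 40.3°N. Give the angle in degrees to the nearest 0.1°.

In the plate carrée (x = Rλ, y = Rφ), meridians are true-scale (h = 1) and parallels are stretched by k = sec φ.
At 40.3°: h = 1.000, k = 1.311; principal scales a = 1.311, b = 1.000.
sin(ω/2) = (a − b)/(a + b) = 0.3112/2.311 = 0.1346, so ω = 2 arcsin(0.1346) ≈ 15.5°.

15.5°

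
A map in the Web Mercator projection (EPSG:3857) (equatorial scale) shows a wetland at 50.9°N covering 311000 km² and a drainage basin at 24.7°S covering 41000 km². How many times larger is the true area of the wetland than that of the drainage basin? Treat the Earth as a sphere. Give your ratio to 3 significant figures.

3.66

Since Mercator area scale is 1/cos²φ, the true area equals the apparent area multiplied by cos²φ.
True area of wetland: 311000 × cos²(50.9°) = 311000 × 0.3978 = 123700 km².
True area of drainage basin: 41000 × cos²(24.7°) = 41000 × 0.8254 = 33840 km².
Ratio = 123700 / 33840 ≈ 3.66.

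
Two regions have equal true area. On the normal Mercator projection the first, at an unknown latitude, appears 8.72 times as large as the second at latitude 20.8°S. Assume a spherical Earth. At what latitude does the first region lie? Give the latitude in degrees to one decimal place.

For equal true areas on Mercator, apparent areas scale as sec²φ, so the ratio is cos²φ₂ / cos²φ₁.
cos²φ₂ / cos²φ₁ = 8.72  ⇒  cos φ₁ = cos 20.8° / √8.72 = 0.9348/2.953 = 0.3166.
φ₁ = arccos(0.3166) ≈ 71.5°.

71.5°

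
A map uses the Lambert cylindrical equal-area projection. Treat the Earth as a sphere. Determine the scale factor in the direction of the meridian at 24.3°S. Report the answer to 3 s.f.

0.911

The Lambert cylindrical equal-area projection is the cylindrical equal-area projection with its standard parallel at the equator (φ₀ = 0). Cylindrical equal-area (φ₀ = 0°): h = cos φ / cos 0° along meridians, k = cos 0° / cos φ along parallels; h·k = 1.
h = cos 24.3° / cos 0° = 0.9114/1.000 = 0.9114.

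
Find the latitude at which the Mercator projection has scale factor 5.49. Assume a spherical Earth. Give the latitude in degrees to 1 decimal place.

79.5°

Mercator scale is k = sec φ = 1/cos φ.
1/cos φ = 5.49  ⇒  cos φ = 0.1821  ⇒  φ = arccos(0.1821) ≈ 79.5°.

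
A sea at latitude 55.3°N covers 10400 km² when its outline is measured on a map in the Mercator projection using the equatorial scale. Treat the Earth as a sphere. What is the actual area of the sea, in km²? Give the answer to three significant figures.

The Mercator projection is conformal; its linear scale factor is the same in every direction and equals sec φ = 1/cos φ.
Areal scale = k² = sec²φ = 1/cos²(55.3°) = 1/0.5693² = 3.086.
True area = apparent / (areal scale) = 10400 / 3.086 ≈ 3370 km².

3370 km²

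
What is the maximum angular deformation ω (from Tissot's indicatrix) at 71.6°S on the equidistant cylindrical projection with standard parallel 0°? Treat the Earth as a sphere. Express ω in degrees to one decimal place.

62.7°

Plate carrée maps x = Rλ, y = Rφ. The meridian scale is h = 1 and the parallel scale is k = 1/cos φ = sec φ.
At 71.6°: h = 1.000, k = 3.168; principal scales a = 3.168, b = 1.000.
sin(ω/2) = (a − b)/(a + b) = 2.168/4.168 = 0.5202, so ω = 2 arcsin(0.5202) ≈ 62.7°.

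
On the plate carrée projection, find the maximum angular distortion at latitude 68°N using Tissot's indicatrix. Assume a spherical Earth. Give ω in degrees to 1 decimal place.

For the equirectangular projection with φ₀ = 0 (plate carrée), h = 1 along meridians and k = sec φ along parallels.
At 68°: h = 1.000, k = 2.669; principal scales a = 2.669, b = 1.000.
sin(ω/2) = (a − b)/(a + b) = 1.669/3.669 = 0.4550, so ω = 2 arcsin(0.4550) ≈ 54.1°.

54.1°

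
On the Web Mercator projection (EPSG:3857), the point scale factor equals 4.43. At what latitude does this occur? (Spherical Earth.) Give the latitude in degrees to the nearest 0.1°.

77.0°

Mercator scale is k = sec φ = 1/cos φ.
1/cos φ = 4.43  ⇒  cos φ = 0.2257  ⇒  φ = arccos(0.2257) ≈ 77.0°.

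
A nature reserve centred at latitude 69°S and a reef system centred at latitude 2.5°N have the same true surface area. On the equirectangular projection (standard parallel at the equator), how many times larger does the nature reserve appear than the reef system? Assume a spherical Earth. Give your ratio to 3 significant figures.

Plate carrée maps x = Rλ, y = Rφ. The meridian scale is h = 1 and the parallel scale is k = 1/cos φ = sec φ.
Areal scale at 69°: h·k = 1.000 × 2.790 = 2.790.
Areal scale at 2.5°: h·k = 1.000 × 1.001 = 1.001.
Ratio = 2.790/1.001 ≈ 2.79.

2.79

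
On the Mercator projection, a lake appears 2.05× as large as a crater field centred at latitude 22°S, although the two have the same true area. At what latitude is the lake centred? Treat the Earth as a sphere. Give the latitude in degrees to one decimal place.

Mercator areal scale is sec²φ, so apparent-area ratio = sec²φ₁ / sec²φ₂ = cos²φ₂ / cos²φ₁.
cos²φ₂ / cos²φ₁ = 2.05  ⇒  cos φ₁ = cos 22° / √2.05 = 0.9272/1.432 = 0.6476.
φ₁ = arccos(0.6476) ≈ 49.6°.

49.6°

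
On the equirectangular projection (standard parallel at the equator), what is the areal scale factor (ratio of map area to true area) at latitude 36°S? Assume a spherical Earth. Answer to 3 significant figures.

Plate carrée maps x = Rλ, y = Rφ. The meridian scale is h = 1 and the parallel scale is k = 1/cos φ = sec φ.
Areal scale = h·k = 1 × sec φ; at 36°, h = 1.000, k = 1.236, so h·k = 1.236.

1.24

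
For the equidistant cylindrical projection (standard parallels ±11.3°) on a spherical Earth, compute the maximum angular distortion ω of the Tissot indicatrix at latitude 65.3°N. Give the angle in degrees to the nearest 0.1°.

With standard parallel φ₀ = 11.3°, the equirectangular projection gives x = Rλ cos φ₀, y = Rφ, so h = 1 and k = cos 11.3° / cos φ.
At 65.3°: h = 1.000, k = 2.347; principal scales a = 2.347, b = 1.000.
sin(ω/2) = (a − b)/(a + b) = 1.347/3.347 = 0.4024, so ω = 2 arcsin(0.4024) ≈ 47.5°.

47.5°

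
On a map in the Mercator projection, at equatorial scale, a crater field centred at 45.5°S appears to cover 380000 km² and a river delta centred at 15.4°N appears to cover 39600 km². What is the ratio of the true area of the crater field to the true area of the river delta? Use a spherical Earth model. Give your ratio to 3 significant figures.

5.07

Since Mercator area scale is 1/cos²φ, the true area equals the apparent area multiplied by cos²φ.
True area of crater field: 380000 × cos²(45.5°) = 380000 × 0.4913 = 186700 km².
True area of river delta: 39600 × cos²(15.4°) = 39600 × 0.9295 = 36810 km².
Ratio = 186700 / 36810 ≈ 5.07.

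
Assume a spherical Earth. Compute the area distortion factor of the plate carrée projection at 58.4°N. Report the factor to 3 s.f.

Plate carrée maps x = Rλ, y = Rφ. The meridian scale is h = 1 and the parallel scale is k = 1/cos φ = sec φ.
Areal scale = h·k = 1 × sec φ; at 58.4°, h = 1.000, k = 1.908, so h·k = 1.908.

1.91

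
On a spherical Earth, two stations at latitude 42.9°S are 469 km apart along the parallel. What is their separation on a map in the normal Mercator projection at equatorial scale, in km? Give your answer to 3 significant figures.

640 km

Mercator is conformal, so the point scale is isotropic: h = k = sec φ = 1/cos φ.
Along the parallel, k = sec 42.9° = 1/0.7325 = 1.365.
Map distance = 469 × 1.365 ≈ 640 km.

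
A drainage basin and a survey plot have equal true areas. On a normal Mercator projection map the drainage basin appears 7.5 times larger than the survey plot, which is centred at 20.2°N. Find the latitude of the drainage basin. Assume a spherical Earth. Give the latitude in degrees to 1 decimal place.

70.0°

For equal true areas on Mercator, apparent areas scale as sec²φ, so the ratio is cos²φ₂ / cos²φ₁.
cos²φ₂ / cos²φ₁ = 7.5  ⇒  cos φ₁ = cos 20.2° / √7.5 = 0.9385/2.739 = 0.3427.
φ₁ = arccos(0.3427) ≈ 70.0°.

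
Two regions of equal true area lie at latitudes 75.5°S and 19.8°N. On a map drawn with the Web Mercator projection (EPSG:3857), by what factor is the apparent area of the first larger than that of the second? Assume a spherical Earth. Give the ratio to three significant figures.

14.1

Mercator areal scale is sec²φ.
At 75.5°: sec²(75.5°) = 1/0.2504² = 15.95.
At 19.8°: sec²(19.8°) = 1/0.9409² = 1.130.
Ratio = 15.95/1.130 = cos²(19.8°)/cos²(75.5°) ≈ 14.1.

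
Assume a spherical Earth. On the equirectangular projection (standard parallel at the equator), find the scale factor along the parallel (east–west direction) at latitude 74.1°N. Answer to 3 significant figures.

For the equirectangular projection with φ₀ = 0 (plate carrée), h = 1 along meridians and k = sec φ along parallels.
k = 1/cos 74.1° = 1/0.2740 = 3.650.

3.65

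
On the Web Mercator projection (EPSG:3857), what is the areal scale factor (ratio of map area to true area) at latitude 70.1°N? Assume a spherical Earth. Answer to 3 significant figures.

For Mercator, h = k = sec φ (a conformal cylindrical projection has a single point scale, 1/cos φ).
Areal scale = k² = sec²φ = 1/cos²(70.1°) = 1/0.3404² = 8.631.

8.63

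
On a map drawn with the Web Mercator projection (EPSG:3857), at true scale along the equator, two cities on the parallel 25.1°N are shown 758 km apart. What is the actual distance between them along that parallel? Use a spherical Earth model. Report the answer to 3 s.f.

Mercator is conformal, so the point scale is isotropic: h = k = sec φ = 1/cos φ.
Along the parallel at 25.1°, map distances are exaggerated by k = sec 25.1° = 1.104.
True distance = 758 / 1.104 = 758 × cos 25.1° ≈ 686 km.

686 km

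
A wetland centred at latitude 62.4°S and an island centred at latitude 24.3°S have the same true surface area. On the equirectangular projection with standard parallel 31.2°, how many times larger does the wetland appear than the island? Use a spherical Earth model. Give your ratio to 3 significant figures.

The equidistant cylindrical projection with φ₀ = 31.2° has h = 1 (meridians true) and k = cos φ₀ / cos φ along parallels.
Areal scale at 62.4°: h·k = 1.000 × 1.846 = 1.846.
Areal scale at 24.3°: h·k = 1.000 × 0.9385 = 0.9385.
Ratio = 1.846/0.9385 ≈ 1.97.

1.97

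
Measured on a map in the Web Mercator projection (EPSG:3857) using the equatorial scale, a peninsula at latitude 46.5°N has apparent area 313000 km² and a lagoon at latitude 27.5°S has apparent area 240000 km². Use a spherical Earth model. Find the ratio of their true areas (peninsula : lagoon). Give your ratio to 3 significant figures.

0.785

Since Mercator area scale is 1/cos²φ, the true area equals the apparent area multiplied by cos²φ.
True area of peninsula: 313000 × cos²(46.5°) = 313000 × 0.4738 = 148300 km².
True area of lagoon: 240000 × cos²(27.5°) = 240000 × 0.7868 = 188800 km².
Ratio = 148300 / 188800 ≈ 0.785.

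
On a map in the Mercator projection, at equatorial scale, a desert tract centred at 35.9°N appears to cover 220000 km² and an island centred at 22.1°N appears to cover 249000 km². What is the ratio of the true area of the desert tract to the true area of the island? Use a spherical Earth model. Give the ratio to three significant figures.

0.675

On Mercator the areal scale is sec²φ, so true area = apparent × cos²φ.
True area of desert tract: 220000 × cos²(35.9°) = 220000 × 0.6562 = 144400 km².
True area of island: 249000 × cos²(22.1°) = 249000 × 0.8585 = 213800 km².
Ratio = 144400 / 213800 ≈ 0.675.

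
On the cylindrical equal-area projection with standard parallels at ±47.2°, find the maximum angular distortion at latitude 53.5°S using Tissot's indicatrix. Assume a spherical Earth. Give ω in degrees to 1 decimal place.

15.2°

A cylindrical equal-area projection with standard parallel φ₀ has meridian scale h = cos φ / cos φ₀ and parallel scale k = cos φ₀ / cos φ (so areas are preserved, h·k = 1).
At 53.5°: h = 0.8755, k = 1.142; principal scales a = 1.142, b = 0.8755.
sin(ω/2) = (a − b)/(a + b) = 0.2668/2.018 = 0.1322, so ω = 2 arcsin(0.1322) ≈ 15.2°.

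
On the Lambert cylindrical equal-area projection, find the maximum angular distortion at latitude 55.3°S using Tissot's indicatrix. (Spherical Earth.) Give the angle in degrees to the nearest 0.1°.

The Lambert cylindrical equal-area projection is the cylindrical equal-area projection with its standard parallel at the equator (φ₀ = 0). For cylindrical equal-area with standard parallel φ₀, h = cos φ / cos φ₀ and k = cos φ₀ / cos φ, so h·k = 1.
At 55.3°: h = 0.5693, k = 1.757; principal scales a = 1.757, b = 0.5693.
sin(ω/2) = (a − b)/(a + b) = 1.187/2.326 = 0.5105, so ω = 2 arcsin(0.5105) ≈ 61.4°.

61.4°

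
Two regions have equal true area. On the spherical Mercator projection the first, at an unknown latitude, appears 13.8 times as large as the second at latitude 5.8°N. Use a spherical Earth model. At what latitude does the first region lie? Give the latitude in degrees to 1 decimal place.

74.5°

For equal true areas on Mercator, apparent areas scale as sec²φ, so the ratio is cos²φ₂ / cos²φ₁.
cos²φ₂ / cos²φ₁ = 13.8  ⇒  cos φ₁ = cos 5.8° / √13.8 = 0.9949/3.715 = 0.2678.
φ₁ = arccos(0.2678) ≈ 74.5°.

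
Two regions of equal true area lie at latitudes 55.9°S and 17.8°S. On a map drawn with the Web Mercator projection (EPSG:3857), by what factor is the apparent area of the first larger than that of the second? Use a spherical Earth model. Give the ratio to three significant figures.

On Mercator, area is exaggerated by sec²φ = 1/cos²φ.
At 55.9°: sec²(55.9°) = 1/0.5606² = 3.182.
At 17.8°: sec²(17.8°) = 1/0.9521² = 1.103.
Ratio = 3.182/1.103 = cos²(17.8°)/cos²(55.9°) ≈ 2.88.

2.88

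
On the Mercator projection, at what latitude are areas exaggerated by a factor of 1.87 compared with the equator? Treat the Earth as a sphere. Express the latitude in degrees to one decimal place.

43.0°

Mercator areal scale is sec²φ.
sec²φ = 1.87  ⇒  cos²φ = 0.5348  ⇒  cos φ = 0.7313.
φ = arccos(0.7313) ≈ 43.0°.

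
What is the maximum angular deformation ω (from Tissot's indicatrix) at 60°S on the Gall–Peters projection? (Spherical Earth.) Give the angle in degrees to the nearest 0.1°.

38.9°

Gall–Peters is a cylindrical equal-area projection with standard parallels at ±45°. For cylindrical equal-area with standard parallel φ₀, h = cos φ / cos φ₀ and k = cos φ₀ / cos φ, so h·k = 1.
At 60°: h = 0.7071, k = 1.414; principal scales a = 1.414, b = 0.7071.
sin(ω/2) = (a − b)/(a + b) = 0.7071/2.121 = 0.3333, so ω = 2 arcsin(0.3333) ≈ 38.9°.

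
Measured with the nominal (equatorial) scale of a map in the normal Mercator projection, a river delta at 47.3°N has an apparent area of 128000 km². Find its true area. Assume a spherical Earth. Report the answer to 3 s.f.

For Mercator, h = k = sec φ (a conformal cylindrical projection has a single point scale, 1/cos φ).
Areal scale = k² = sec²φ = 1/cos²(47.3°) = 1/0.6782² = 2.174.
True area = apparent / (areal scale) = 128000 / 2.174 ≈ 58900 km².

58900 km²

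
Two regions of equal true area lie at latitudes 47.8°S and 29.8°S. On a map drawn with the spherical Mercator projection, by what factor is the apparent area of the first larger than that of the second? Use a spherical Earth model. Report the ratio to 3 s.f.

1.67

On Mercator, area is exaggerated by sec²φ = 1/cos²φ.
At 47.8°: sec²(47.8°) = 1/0.6717² = 2.216.
At 29.8°: sec²(29.8°) = 1/0.8678² = 1.328.
Ratio = 2.216/1.328 = cos²(29.8°)/cos²(47.8°) ≈ 1.67.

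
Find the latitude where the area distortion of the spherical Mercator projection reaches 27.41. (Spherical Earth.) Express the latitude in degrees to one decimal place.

79.0°

Mercator areal scale is sec²φ.
sec²φ = 27.41  ⇒  cos²φ = 0.03648  ⇒  cos φ = 0.1910.
φ = arccos(0.1910) ≈ 79.0°.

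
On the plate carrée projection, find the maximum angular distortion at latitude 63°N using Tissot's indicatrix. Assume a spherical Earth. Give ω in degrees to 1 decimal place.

Plate carrée maps x = Rλ, y = Rφ. The meridian scale is h = 1 and the parallel scale is k = 1/cos φ = sec φ.
At 63°: h = 1.000, k = 2.203; principal scales a = 2.203, b = 1.000.
sin(ω/2) = (a − b)/(a + b) = 1.203/3.203 = 0.3755, so ω = 2 arcsin(0.3755) ≈ 44.1°.

44.1°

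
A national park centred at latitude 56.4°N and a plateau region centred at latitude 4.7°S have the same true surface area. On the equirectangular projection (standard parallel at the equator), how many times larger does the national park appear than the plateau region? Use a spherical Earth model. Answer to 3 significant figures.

1.80

In the plate carrée (x = Rλ, y = Rφ), meridians are true-scale (h = 1) and parallels are stretched by k = sec φ.
Areal scale at 56.4°: h·k = 1.000 × 1.807 = 1.807.
Areal scale at 4.7°: h·k = 1.000 × 1.003 = 1.003.
Ratio = 1.807/1.003 ≈ 1.80.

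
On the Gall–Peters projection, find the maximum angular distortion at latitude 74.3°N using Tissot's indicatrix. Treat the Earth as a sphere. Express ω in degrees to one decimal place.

96.2°

The Gall–Peters projection is cylindrical equal-area with φ₀ = 45°. A cylindrical equal-area projection with standard parallel φ₀ has meridian scale h = cos φ / cos φ₀ and parallel scale k = cos φ₀ / cos φ (so areas are preserved, h·k = 1).
At 74.3°: h = 0.3827, k = 2.613; principal scales a = 2.613, b = 0.3827.
sin(ω/2) = (a − b)/(a + b) = 2.230/2.996 = 0.7445, so ω = 2 arcsin(0.7445) ≈ 96.2°.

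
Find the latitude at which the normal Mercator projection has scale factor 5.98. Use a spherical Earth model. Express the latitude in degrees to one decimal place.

80.4°

Mercator scale is k = sec φ = 1/cos φ.
1/cos φ = 5.98  ⇒  cos φ = 0.1672  ⇒  φ = arccos(0.1672) ≈ 80.4°.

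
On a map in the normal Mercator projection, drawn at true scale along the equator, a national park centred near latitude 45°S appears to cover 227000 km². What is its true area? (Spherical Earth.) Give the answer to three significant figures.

Mercator is conformal, so the point scale is isotropic: h = k = sec φ = 1/cos φ.
Areal scale = k² = sec²φ = 1/cos²(45°) = 1/0.7071² = 2.000.
True area = apparent / (areal scale) = 227000 / 2.000 ≈ 114000 km².

114000 km²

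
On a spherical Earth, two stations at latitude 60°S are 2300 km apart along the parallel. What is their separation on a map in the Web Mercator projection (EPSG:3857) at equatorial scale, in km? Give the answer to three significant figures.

For Mercator, h = k = sec φ (a conformal cylindrical projection has a single point scale, 1/cos φ).
Along the parallel, k = sec 60° = 1/0.5000 = 2.000.
Map distance = 2300 × 2.000 ≈ 4600 km.

4600 km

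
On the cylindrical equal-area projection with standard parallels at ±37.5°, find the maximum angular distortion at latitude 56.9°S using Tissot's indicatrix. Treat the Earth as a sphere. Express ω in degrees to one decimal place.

41.8°

A cylindrical equal-area projection with standard parallel φ₀ has meridian scale h = cos φ / cos φ₀ and parallel scale k = cos φ₀ / cos φ (so areas are preserved, h·k = 1).
At 56.9°: h = 0.6883, k = 1.453; principal scales a = 1.453, b = 0.6883.
sin(ω/2) = (a − b)/(a + b) = 0.7644/2.141 = 0.3570, so ω = 2 arcsin(0.3570) ≈ 41.8°.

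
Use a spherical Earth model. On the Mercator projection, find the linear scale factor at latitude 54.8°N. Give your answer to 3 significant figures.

For Mercator, h = k = sec φ (a conformal cylindrical projection has a single point scale, 1/cos φ).
k = 1/cos 54.8° = 1/0.5764 = 1.735.

1.73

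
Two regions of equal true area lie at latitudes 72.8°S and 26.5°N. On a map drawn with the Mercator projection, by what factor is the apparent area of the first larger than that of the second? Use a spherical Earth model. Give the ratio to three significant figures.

Mercator is conformal with k = sec φ, so areal scale = k² = sec²φ.
At 72.8°: sec²(72.8°) = 1/0.2957² = 11.44.
At 26.5°: sec²(26.5°) = 1/0.8949² = 1.249.
Ratio = 11.44/1.249 = cos²(26.5°)/cos²(72.8°) ≈ 9.16.

9.16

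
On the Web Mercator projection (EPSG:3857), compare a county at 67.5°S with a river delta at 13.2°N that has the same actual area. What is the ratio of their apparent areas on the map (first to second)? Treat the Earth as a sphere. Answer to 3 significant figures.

6.47

Mercator areal scale is sec²φ.
At 67.5°: sec²(67.5°) = 1/0.3827² = 6.828.
At 13.2°: sec²(13.2°) = 1/0.9736² = 1.055.
Ratio = 6.828/1.055 = cos²(13.2°)/cos²(67.5°) ≈ 6.47.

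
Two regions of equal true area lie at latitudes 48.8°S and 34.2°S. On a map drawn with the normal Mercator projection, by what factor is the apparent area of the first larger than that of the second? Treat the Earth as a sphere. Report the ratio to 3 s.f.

Mercator is conformal with k = sec φ, so areal scale = k² = sec²φ.
At 48.8°: sec²(48.8°) = 1/0.6587² = 2.305.
At 34.2°: sec²(34.2°) = 1/0.8271² = 1.462.
Ratio = 2.305/1.462 = cos²(34.2°)/cos²(48.8°) ≈ 1.58.

1.58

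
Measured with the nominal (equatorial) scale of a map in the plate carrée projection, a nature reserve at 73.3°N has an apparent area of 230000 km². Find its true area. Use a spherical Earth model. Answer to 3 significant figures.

66100 km²

In the plate carrée (x = Rλ, y = Rφ), meridians are true-scale (h = 1) and parallels are stretched by k = sec φ.
Areal scale = h·k = 1 × sec φ; at 73.3°, h = 1.000, k = 3.480, so h·k = 3.480.
True area = apparent / (areal scale) = 230000 / 3.480 ≈ 66100 km².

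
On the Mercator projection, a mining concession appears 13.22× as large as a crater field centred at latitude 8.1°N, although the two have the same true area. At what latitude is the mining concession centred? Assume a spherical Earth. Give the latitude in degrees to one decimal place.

74.2°

Mercator areal scale is sec²φ, so apparent-area ratio = sec²φ₁ / sec²φ₂ = cos²φ₂ / cos²φ₁.
cos²φ₂ / cos²φ₁ = 13.22  ⇒  cos φ₁ = cos 8.1° / √13.22 = 0.9900/3.636 = 0.2723.
φ₁ = arccos(0.2723) ≈ 74.2°.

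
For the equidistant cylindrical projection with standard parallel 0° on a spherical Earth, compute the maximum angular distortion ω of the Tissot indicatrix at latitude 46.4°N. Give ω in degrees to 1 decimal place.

For the equirectangular projection with φ₀ = 0 (plate carrée), h = 1 along meridians and k = sec φ along parallels.
At 46.4°: h = 1.000, k = 1.450; principal scales a = 1.450, b = 1.000.
sin(ω/2) = (a − b)/(a + b) = 0.4501/2.450 = 0.1837, so ω = 2 arcsin(0.1837) ≈ 21.2°.

21.2°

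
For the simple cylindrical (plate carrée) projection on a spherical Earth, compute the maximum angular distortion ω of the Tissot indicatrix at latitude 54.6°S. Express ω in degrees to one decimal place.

For the equirectangular projection with φ₀ = 0 (plate carrée), h = 1 along meridians and k = sec φ along parallels.
At 54.6°: h = 1.000, k = 1.726; principal scales a = 1.726, b = 1.000.
sin(ω/2) = (a − b)/(a + b) = 0.7263/2.726 = 0.2664, so ω = 2 arcsin(0.2664) ≈ 30.9°.

30.9°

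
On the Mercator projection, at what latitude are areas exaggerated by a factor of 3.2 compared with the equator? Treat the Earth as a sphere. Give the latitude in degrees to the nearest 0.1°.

56.0°

Mercator areal scale is sec²φ.
sec²φ = 3.2  ⇒  cos²φ = 0.3125  ⇒  cos φ = 0.5590.
φ = arccos(0.5590) ≈ 56.0°.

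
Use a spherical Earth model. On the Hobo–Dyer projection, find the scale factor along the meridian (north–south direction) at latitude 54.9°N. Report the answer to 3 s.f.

The Hobo–Dyer projection is cylindrical equal-area with φ₀ = 37.5°. For cylindrical equal-area with standard parallel φ₀, h = cos φ / cos φ₀ and k = cos φ₀ / cos φ, so h·k = 1.
h = cos 54.9° / cos 37.5° = 0.5750/0.7934 = 0.7248.

0.725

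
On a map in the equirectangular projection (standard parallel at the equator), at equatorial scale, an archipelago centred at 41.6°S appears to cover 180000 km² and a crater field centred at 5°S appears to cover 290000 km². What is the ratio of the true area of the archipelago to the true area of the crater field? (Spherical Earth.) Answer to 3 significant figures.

0.466

On the plate carrée, areal scale = h·k = 1 × sec φ, so true area = apparent × cos φ.
True area of archipelago: 180000 × cos(41.6°) = 180000 × 0.7478 = 134600 km².
True area of crater field: 290000 × cos(5°) = 290000 × 0.9962 = 288900 km².
Ratio = 134600 / 288900 ≈ 0.466.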